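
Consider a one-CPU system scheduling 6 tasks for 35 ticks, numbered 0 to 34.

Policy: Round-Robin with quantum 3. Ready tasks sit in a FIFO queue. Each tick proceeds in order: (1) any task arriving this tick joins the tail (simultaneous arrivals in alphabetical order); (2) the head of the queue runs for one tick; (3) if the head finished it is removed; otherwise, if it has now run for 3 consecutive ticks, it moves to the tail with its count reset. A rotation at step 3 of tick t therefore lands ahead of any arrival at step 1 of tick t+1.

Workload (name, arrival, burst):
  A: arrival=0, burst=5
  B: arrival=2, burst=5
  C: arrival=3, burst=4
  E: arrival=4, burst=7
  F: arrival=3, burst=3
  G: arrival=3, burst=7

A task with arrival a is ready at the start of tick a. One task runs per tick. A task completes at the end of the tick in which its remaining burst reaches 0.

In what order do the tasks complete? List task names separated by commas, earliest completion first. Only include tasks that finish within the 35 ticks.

t=0: queue=[A] q_used=0 → run A
t=1: queue=[A] q_used=1 → run A
t=2: queue=[A,B] q_used=2 → run A
t=3: queue=[B,A,C,F,G] q_used=0 → run B
t=4: queue=[B,A,C,F,G,E] q_used=1 → run B
t=5: queue=[B,A,C,F,G,E] q_used=2 → run B
t=6: queue=[A,C,F,G,E,B] q_used=0 → run A
t=7: queue=[A,C,F,G,E,B] q_used=1 → run A
t=8: queue=[C,F,G,E,B] q_used=0 → run C
t=9: queue=[C,F,G,E,B] q_used=1 → run C
t=10: queue=[C,F,G,E,B] q_used=2 → run C
t=11: queue=[F,G,E,B,C] q_used=0 → run F
t=12: queue=[F,G,E,B,C] q_used=1 → run F
t=13: queue=[F,G,E,B,C] q_used=2 → run F
t=14: queue=[G,E,B,C] q_used=0 → run G
t=15: queue=[G,E,B,C] q_used=1 → run G
t=16: queue=[G,E,B,C] q_used=2 → run G
t=17: queue=[E,B,C,G] q_used=0 → run E
t=18: queue=[E,B,C,G] q_used=1 → run E
t=19: queue=[E,B,C,G] q_used=2 → run E
t=20: queue=[B,C,G,E] q_used=0 → run B
t=21: queue=[B,C,G,E] q_used=1 → run B
t=22: queue=[C,G,E] q_used=0 → run C
t=23: queue=[G,E] q_used=0 → run G
t=24: queue=[G,E] q_used=1 → run G
t=25: queue=[G,E] q_used=2 → run G
t=26: queue=[E,G] q_used=0 → run E
t=27: queue=[E,G] q_used=1 → run E
t=28: queue=[E,G] q_used=2 → run E
t=29: queue=[G,E] q_used=0 → run G
t=30: queue=[E] q_used=0 → run E
t=31: (idle)
t=32: (idle)
t=33: (idle)
t=34: (idle)

completion order = A, F, B, C, G, E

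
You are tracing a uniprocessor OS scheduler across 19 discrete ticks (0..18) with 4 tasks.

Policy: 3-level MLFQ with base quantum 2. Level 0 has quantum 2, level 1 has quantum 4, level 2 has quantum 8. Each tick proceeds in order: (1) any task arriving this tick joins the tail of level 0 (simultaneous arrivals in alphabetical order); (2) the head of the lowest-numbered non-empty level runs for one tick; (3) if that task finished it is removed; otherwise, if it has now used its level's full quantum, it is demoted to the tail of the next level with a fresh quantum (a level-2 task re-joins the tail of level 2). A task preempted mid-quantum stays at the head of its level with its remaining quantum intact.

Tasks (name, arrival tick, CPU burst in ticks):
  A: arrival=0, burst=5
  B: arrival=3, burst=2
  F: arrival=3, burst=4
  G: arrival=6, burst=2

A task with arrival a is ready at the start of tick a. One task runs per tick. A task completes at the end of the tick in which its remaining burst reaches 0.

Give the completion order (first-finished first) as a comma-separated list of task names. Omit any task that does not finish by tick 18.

completion order = B, G, A, F

t=0: L0/L1/L2 = A/-/- → run A
t=1: L0/L1/L2 = A/-/- → run A
t=2: L0/L1/L2 = -/A/- → run A
t=3: L0/L1/L2 = BF/A/- → run B
t=4: L0/L1/L2 = BF/A/- → run B
t=5: L0/L1/L2 = F/A/- → run F
t=6: L0/L1/L2 = FG/A/- → run F
t=7: L0/L1/L2 = G/AF/- → run G
t=8: L0/L1/L2 = G/AF/- → run G
t=9: L0/L1/L2 = -/AF/- → run A
t=10: L0/L1/L2 = -/AF/- → run A
t=11: L0/L1/L2 = -/F/- → run F
t=12: L0/L1/L2 = -/F/- → run F
t=13: (idle)
t=14: (idle)
t=15: (idle)
t=16: (idle)
t=17: (idle)
t=18: (idle)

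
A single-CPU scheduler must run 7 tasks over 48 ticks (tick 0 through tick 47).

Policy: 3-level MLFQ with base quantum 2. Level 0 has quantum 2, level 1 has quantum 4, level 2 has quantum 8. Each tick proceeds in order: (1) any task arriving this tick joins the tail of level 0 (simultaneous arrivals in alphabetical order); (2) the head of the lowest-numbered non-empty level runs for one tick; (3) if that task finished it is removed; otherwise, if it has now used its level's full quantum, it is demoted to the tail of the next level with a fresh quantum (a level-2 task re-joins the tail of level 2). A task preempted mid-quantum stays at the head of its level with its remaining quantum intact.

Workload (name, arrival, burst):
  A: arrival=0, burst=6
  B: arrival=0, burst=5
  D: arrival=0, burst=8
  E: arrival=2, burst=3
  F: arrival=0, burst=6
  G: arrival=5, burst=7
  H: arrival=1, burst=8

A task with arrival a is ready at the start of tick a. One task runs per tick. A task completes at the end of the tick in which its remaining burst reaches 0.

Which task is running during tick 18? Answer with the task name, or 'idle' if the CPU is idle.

t=0: L0/L1/L2 = ABDF/-/- → run A
t=1: L0/L1/L2 = ABDFH/-/- → run A
t=2: L0/L1/L2 = BDFHE/A/- → run B
t=3: L0/L1/L2 = BDFHE/A/- → run B
t=4: L0/L1/L2 = DFHE/AB/- → run D
t=5: L0/L1/L2 = DFHEG/AB/- → run D
t=6: L0/L1/L2 = FHEG/ABD/- → run F
t=7: L0/L1/L2 = FHEG/ABD/- → run F
t=8: L0/L1/L2 = HEG/ABDF/- → run H
t=9: L0/L1/L2 = HEG/ABDF/- → run H
t=10: L0/L1/L2 = EG/ABDFH/- → run E
t=11: L0/L1/L2 = EG/ABDFH/- → run E
t=12: L0/L1/L2 = G/ABDFHE/- → run G
t=13: L0/L1/L2 = G/ABDFHE/- → run G
t=14: L0/L1/L2 = -/ABDFHEG/- → run A
t=15: L0/L1/L2 = -/ABDFHEG/- → run A
t=16: L0/L1/L2 = -/ABDFHEG/- → run A
t=17: L0/L1/L2 = -/ABDFHEG/- → run A
t=18: L0/L1/L2 = -/BDFHEG/- → run B
t=19: L0/L1/L2 = -/BDFHEG/- → run B
t=20: L0/L1/L2 = -/BDFHEG/- → run B
t=21: L0/L1/L2 = -/DFHEG/- → run D
t=22: L0/L1/L2 = -/DFHEG/- → run D
t=23: L0/L1/L2 = -/DFHEG/- → run D
t=24: L0/L1/L2 = -/DFHEG/- → run D
t=25: L0/L1/L2 = -/FHEG/D → run F
t=26: L0/L1/L2 = -/FHEG/D → run F
t=27: L0/L1/L2 = -/FHEG/D → run F
t=28: L0/L1/L2 = -/FHEG/D → run F
t=29: L0/L1/L2 = -/HEG/D → run H
t=30: L0/L1/L2 = -/HEG/D → run H
t=31: L0/L1/L2 = -/HEG/D → run H
t=32: L0/L1/L2 = -/HEG/D → run H
t=33: L0/L1/L2 = -/EG/DH → run E
t=34: L0/L1/L2 = -/G/DH → run G
t=35: L0/L1/L2 = -/G/DH → run G
t=36: L0/L1/L2 = -/G/DH → run G
t=37: L0/L1/L2 = -/G/DH → run G
t=38: L0/L1/L2 = -/-/DHG → run D
t=39: L0/L1/L2 = -/-/DHG → run D
t=40: L0/L1/L2 = -/-/HG → run H
t=41: L0/L1/L2 = -/-/HG → run H
t=42: L0/L1/L2 = -/-/G → run G
t=43: (idle)
t=44: (idle)
t=45: (idle)
t=46: (idle)
t=47: (idle)

running at tick 18 = B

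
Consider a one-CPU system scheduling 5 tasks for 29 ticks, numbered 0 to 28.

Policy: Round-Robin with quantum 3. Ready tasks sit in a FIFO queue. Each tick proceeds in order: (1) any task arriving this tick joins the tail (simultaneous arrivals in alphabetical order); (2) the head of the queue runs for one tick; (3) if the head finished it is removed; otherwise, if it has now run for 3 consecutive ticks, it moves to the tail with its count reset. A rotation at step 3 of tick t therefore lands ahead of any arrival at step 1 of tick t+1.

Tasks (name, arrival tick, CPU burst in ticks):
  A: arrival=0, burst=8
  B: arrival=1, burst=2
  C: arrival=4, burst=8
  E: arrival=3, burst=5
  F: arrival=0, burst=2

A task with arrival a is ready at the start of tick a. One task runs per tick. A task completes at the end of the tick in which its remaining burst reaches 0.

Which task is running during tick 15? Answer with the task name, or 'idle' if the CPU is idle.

running at tick 15 = C

t=0: queue=[A,F] q_used=0 → run A
t=1: queue=[A,F,B] q_used=1 → run A
t=2: queue=[A,F,B] q_used=2 → run A
t=3: queue=[F,B,A,E] q_used=0 → run F
t=4: queue=[F,B,A,E,C] q_used=1 → run F
t=5: queue=[B,A,E,C] q_used=0 → run B
t=6: queue=[B,A,E,C] q_used=1 → run B
t=7: queue=[A,E,C] q_used=0 → run A
t=8: queue=[A,E,C] q_used=1 → run A
t=9: queue=[A,E,C] q_used=2 → run A
t=10: queue=[E,C,A] q_used=0 → run E
t=11: queue=[E,C,A] q_used=1 → run E
t=12: queue=[E,C,A] q_used=2 → run E
t=13: queue=[C,A,E] q_used=0 → run C
t=14: queue=[C,A,E] q_used=1 → run C
t=15: queue=[C,A,E] q_used=2 → run C
t=16: queue=[A,E,C] q_used=0 → run A
t=17: queue=[A,E,C] q_used=1 → run A
t=18: queue=[E,C] q_used=0 → run E
t=19: queue=[E,C] q_used=1 → run E
t=20: queue=[C] q_used=0 → run C
t=21: queue=[C] q_used=1 → run C
t=22: queue=[C] q_used=2 → run C
t=23: queue=[C] q_used=0 → run C
t=24: queue=[C] q_used=1 → run C
t=25: (idle)
t=26: (idle)
t=27: (idle)
t=28: (idle)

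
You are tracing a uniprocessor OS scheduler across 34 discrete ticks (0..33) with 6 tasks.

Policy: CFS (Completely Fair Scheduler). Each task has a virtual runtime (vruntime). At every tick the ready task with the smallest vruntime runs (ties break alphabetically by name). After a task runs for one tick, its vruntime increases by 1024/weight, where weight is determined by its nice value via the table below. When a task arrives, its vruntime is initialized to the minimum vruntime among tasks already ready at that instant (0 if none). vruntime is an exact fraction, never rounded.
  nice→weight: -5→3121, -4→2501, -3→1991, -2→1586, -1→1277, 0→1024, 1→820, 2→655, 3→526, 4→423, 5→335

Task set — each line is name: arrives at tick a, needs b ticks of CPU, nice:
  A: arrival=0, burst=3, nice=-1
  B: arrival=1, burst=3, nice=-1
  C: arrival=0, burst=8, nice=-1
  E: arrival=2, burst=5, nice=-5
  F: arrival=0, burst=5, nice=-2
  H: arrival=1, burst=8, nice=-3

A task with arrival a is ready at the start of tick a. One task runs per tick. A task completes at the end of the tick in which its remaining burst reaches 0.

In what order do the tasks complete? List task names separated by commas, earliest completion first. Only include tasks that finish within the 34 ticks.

completion order = E, A, B, F, H, C

t=0: vr[A=0 C=0 F=0] → run A
t=1: vr[A=1024/1277 B=0 C=0 F=0 H=0] → run B
t=2: vr[A=1024/1277 B=1024/1277 C=0 E=0 F=0 H=0] → run C
t=3: vr[A=1024/1277 B=1024/1277 C=1024/1277 E=0 F=0 H=0] → run E
t=4: vr[A=1024/1277 B=1024/1277 C=1024/1277 E=1024/3121 F=0 H=0] → run F
t=5: vr[A=1024/1277 B=1024/1277 C=1024/1277 E=1024/3121 F=512/793 H=0] → run H
t=6: vr[A=1024/1277 B=1024/1277 C=1024/1277 E=1024/3121 F=512/793 H=1024/1991] → run E
t=7: vr[A=1024/1277 B=1024/1277 C=1024/1277 E=2048/3121 F=512/793 H=1024/1991] → run H
t=8: vr[A=1024/1277 B=1024/1277 C=1024/1277 E=2048/3121 F=512/793 H=2048/1991] → run F
t=9: vr[A=1024/1277 B=1024/1277 C=1024/1277 E=2048/3121 F=1024/793 H=2048/1991] → run E
t=10: vr[A=1024/1277 B=1024/1277 C=1024/1277 E=3072/3121 F=1024/793 H=2048/1991] → run A
t=11: vr[A=2048/1277 B=1024/1277 C=1024/1277 E=3072/3121 F=1024/793 H=2048/1991] → run B
t=12: vr[A=2048/1277 B=2048/1277 C=1024/1277 E=3072/3121 F=1024/793 H=2048/1991] → run C
t=13: vr[A=2048/1277 B=2048/1277 C=2048/1277 E=3072/3121 F=1024/793 H=2048/1991] → run E
t=14: vr[A=2048/1277 B=2048/1277 C=2048/1277 E=4096/3121 F=1024/793 H=2048/1991] → run H
t=15: vr[A=2048/1277 B=2048/1277 C=2048/1277 E=4096/3121 F=1024/793 H=3072/1991] → run F
t=16: vr[A=2048/1277 B=2048/1277 C=2048/1277 E=4096/3121 F=1536/793 H=3072/1991] → run E
t=17: vr[A=2048/1277 B=2048/1277 C=2048/1277 F=1536/793 H=3072/1991] → run H
t=18: vr[A=2048/1277 B=2048/1277 C=2048/1277 F=1536/793 H=4096/1991] → run A
t=19: vr[B=2048/1277 C=2048/1277 F=1536/793 H=4096/1991] → run B
t=20: vr[C=2048/1277 F=1536/793 H=4096/1991] → run C
t=21: vr[C=3072/1277 F=1536/793 H=4096/1991] → run F
t=22: vr[C=3072/1277 F=2048/793 H=4096/1991] → run H
t=23: vr[C=3072/1277 F=2048/793 H=5120/1991] → run C
t=24: vr[C=4096/1277 F=2048/793 H=5120/1991] → run H
t=25: vr[C=4096/1277 F=2048/793 H=6144/1991] → run F
t=26: vr[C=4096/1277 H=6144/1991] → run H
t=27: vr[C=4096/1277 H=7168/1991] → run C
t=28: vr[C=5120/1277 H=7168/1991] → run H
t=29: vr[C=5120/1277] → run C
t=30: vr[C=6144/1277] → run C
t=31: vr[C=7168/1277] → run C
t=32: (idle)
t=33: (idle)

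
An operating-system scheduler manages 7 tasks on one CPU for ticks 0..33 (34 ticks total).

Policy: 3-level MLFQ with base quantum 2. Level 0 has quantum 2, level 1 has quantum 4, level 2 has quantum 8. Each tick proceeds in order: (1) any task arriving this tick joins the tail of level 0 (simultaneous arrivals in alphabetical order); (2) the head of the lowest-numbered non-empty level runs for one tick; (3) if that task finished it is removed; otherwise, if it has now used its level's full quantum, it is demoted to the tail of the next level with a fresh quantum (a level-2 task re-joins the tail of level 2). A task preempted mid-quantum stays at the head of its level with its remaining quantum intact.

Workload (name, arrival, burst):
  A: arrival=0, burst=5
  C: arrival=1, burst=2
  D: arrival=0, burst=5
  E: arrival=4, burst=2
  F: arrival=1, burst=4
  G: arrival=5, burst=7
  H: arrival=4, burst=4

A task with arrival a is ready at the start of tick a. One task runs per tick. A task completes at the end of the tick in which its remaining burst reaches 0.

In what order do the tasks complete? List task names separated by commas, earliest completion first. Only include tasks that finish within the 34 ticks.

completion order = C, E, A, D, F, H, G

t=0: L0/L1/L2 = AD/-/- → run A
t=1: L0/L1/L2 = ADCF/-/- → run A
t=2: L0/L1/L2 = DCF/A/- → run D
t=3: L0/L1/L2 = DCF/A/- → run D
t=4: L0/L1/L2 = CFEH/AD/- → run C
t=5: L0/L1/L2 = CFEHG/AD/- → run C
t=6: L0/L1/L2 = FEHG/AD/- → run F
t=7: L0/L1/L2 = FEHG/AD/- → run F
t=8: L0/L1/L2 = EHG/ADF/- → run E
t=9: L0/L1/L2 = EHG/ADF/- → run E
t=10: L0/L1/L2 = HG/ADF/- → run H
t=11: L0/L1/L2 = HG/ADF/- → run H
t=12: L0/L1/L2 = G/ADFH/- → run G
t=13: L0/L1/L2 = G/ADFH/- → run G
t=14: L0/L1/L2 = -/ADFHG/- → run A
t=15: L0/L1/L2 = -/ADFHG/- → run A
t=16: L0/L1/L2 = -/ADFHG/- → run A
t=17: L0/L1/L2 = -/DFHG/- → run D
t=18: L0/L1/L2 = -/DFHG/- → run D
t=19: L0/L1/L2 = -/DFHG/- → run D
t=20: L0/L1/L2 = -/FHG/- → run F
t=21: L0/L1/L2 = -/FHG/- → run F
t=22: L0/L1/L2 = -/HG/- → run H
t=23: L0/L1/L2 = -/HG/- → run H
t=24: L0/L1/L2 = -/G/- → run G
t=25: L0/L1/L2 = -/G/- → run G
t=26: L0/L1/L2 = -/G/- → run G
t=27: L0/L1/L2 = -/G/- → run G
t=28: L0/L1/L2 = -/-/G → run G
t=29: (idle)
t=30: (idle)
t=31: (idle)
t=32: (idle)
t=33: (idle)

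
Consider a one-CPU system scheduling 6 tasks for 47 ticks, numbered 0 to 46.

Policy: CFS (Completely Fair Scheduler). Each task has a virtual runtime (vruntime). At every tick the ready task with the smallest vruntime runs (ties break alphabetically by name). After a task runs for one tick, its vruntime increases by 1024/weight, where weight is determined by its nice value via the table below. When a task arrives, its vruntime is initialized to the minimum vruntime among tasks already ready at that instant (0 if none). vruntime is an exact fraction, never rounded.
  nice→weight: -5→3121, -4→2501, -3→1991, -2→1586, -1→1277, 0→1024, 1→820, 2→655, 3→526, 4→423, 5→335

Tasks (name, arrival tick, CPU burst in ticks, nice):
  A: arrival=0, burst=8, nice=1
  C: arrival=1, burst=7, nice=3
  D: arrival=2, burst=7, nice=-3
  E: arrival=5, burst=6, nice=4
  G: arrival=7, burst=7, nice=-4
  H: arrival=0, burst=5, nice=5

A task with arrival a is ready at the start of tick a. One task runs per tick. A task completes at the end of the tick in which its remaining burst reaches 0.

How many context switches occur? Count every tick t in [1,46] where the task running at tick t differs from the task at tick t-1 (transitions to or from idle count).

context switches = 37

t=0: vr[A=0 H=0] → run A
t=1: vr[A=256/205 C=0 H=0] → run C
t=2: vr[A=256/205 C=512/263 D=0 H=0] → run D
t=3: vr[A=256/205 C=512/263 D=1024/1991 H=0] → run H
t=4: vr[A=256/205 C=512/263 D=1024/1991 H=1024/335] → run D
t=5: vr[A=256/205 C=512/263 D=2048/1991 E=2048/1991 H=1024/335] → run D
t=6: vr[A=256/205 C=512/263 D=3072/1991 E=2048/1991 H=1024/335] → run E
t=7: vr[A=256/205 C=512/263 D=3072/1991 E=2905088/842193 G=256/205 H=1024/335] → run A
t=8: vr[A=512/205 C=512/263 D=3072/1991 E=2905088/842193 G=256/205 H=1024/335] → run G
t=9: vr[A=512/205 C=512/263 D=3072/1991 E=2905088/842193 G=20736/12505 H=1024/335] → run D
t=10: vr[A=512/205 C=512/263 D=4096/1991 E=2905088/842193 G=20736/12505 H=1024/335] → run G
t=11: vr[A=512/205 C=512/263 D=4096/1991 E=2905088/842193 G=25856/12505 H=1024/335] → run C
t=12: vr[A=512/205 C=1024/263 D=4096/1991 E=2905088/842193 G=25856/12505 H=1024/335] → run D
t=13: vr[A=512/205 C=1024/263 D=5120/1991 E=2905088/842193 G=25856/12505 H=1024/335] → run G
t=14: vr[A=512/205 C=1024/263 D=5120/1991 E=2905088/842193 G=30976/12505 H=1024/335] → run G
t=15: vr[A=512/205 C=1024/263 D=5120/1991 E=2905088/842193 G=36096/12505 H=1024/335] → run A
t=16: vr[A=768/205 C=1024/263 D=5120/1991 E=2905088/842193 G=36096/12505 H=1024/335] → run D
t=17: vr[A=768/205 C=1024/263 D=6144/1991 E=2905088/842193 G=36096/12505 H=1024/335] → run G
t=18: vr[A=768/205 C=1024/263 D=6144/1991 E=2905088/842193 G=41216/12505 H=1024/335] → run H
t=19: vr[A=768/205 C=1024/263 D=6144/1991 E=2905088/842193 G=41216/12505 H=2048/335] → run D
t=20: vr[A=768/205 C=1024/263 E=2905088/842193 G=41216/12505 H=2048/335] → run G
t=21: vr[A=768/205 C=1024/263 E=2905088/842193 G=46336/12505 H=2048/335] → run E
t=22: vr[A=768/205 C=1024/263 E=4943872/842193 G=46336/12505 H=2048/335] → run G
t=23: vr[A=768/205 C=1024/263 E=4943872/842193 H=2048/335] → run A
t=24: vr[A=1024/205 C=1024/263 E=4943872/842193 H=2048/335] → run C
t=25: vr[A=1024/205 C=1536/263 E=4943872/842193 H=2048/335] → run A
t=26: vr[A=256/41 C=1536/263 E=4943872/842193 H=2048/335] → run C
t=27: vr[A=256/41 C=2048/263 E=4943872/842193 H=2048/335] → run E
t=28: vr[A=256/41 C=2048/263 E=2327552/280731 H=2048/335] → run H
t=29: vr[A=256/41 C=2048/263 E=2327552/280731 H=3072/335] → run A
t=30: vr[A=1536/205 C=2048/263 E=2327552/280731 H=3072/335] → run A
t=31: vr[A=1792/205 C=2048/263 E=2327552/280731 H=3072/335] → run C
t=32: vr[A=1792/205 C=2560/263 E=2327552/280731 H=3072/335] → run E
t=33: vr[A=1792/205 C=2560/263 E=9021440/842193 H=3072/335] → run A
t=34: vr[C=2560/263 E=9021440/842193 H=3072/335] → run H
t=35: vr[C=2560/263 E=9021440/842193 H=4096/335] → run C
t=36: vr[C=3072/263 E=9021440/842193 H=4096/335] → run E
t=37: vr[C=3072/263 E=11060224/842193 H=4096/335] → run C
t=38: vr[E=11060224/842193 H=4096/335] → run H
t=39: vr[E=11060224/842193] → run E
t=40: (idle)
t=41: (idle)
t=42: (idle)
t=43: (idle)
t=44: (idle)
t=45: (idle)
t=46: (idle)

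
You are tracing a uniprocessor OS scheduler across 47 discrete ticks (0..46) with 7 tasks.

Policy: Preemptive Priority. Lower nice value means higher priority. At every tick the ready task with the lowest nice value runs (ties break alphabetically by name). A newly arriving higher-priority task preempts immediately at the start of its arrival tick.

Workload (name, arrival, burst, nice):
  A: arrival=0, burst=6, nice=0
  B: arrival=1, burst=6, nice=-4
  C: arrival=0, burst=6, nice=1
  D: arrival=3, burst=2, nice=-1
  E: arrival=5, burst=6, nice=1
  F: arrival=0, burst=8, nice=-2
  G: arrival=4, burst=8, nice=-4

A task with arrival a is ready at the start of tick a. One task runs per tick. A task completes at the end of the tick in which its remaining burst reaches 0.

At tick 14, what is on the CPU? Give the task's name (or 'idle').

t=0: ready={A,C,F} → run F
t=1: ready={A,B,C,F} → run B
t=2: ready={A,B,C,F} → run B
t=3: ready={A,B,C,D,F} → run B
t=4: ready={A,B,C,D,F,G} → run B
t=5: ready={A,B,C,D,E,F,G} → run B
t=6: ready={A,B,C,D,E,F,G} → run B
t=7: ready={A,C,D,E,F,G} → run G
t=8: ready={A,C,D,E,F,G} → run G
t=9: ready={A,C,D,E,F,G} → run G
t=10: ready={A,C,D,E,F,G} → run G
t=11: ready={A,C,D,E,F,G} → run G
t=12: ready={A,C,D,E,F,G} → run G
t=13: ready={A,C,D,E,F,G} → run G
t=14: ready={A,C,D,E,F,G} → run G
t=15: ready={A,C,D,E,F} → run F
t=16: ready={A,C,D,E,F} → run F
t=17: ready={A,C,D,E,F} → run F
t=18: ready={A,C,D,E,F} → run F
t=19: ready={A,C,D,E,F} → run F
t=20: ready={A,C,D,E,F} → run F
t=21: ready={A,C,D,E,F} → run F
t=22: ready={A,C,D,E} → run D
t=23: ready={A,C,D,E} → run D
t=24: ready={A,C,E} → run A
t=25: ready={A,C,E} → run A
t=26: ready={A,C,E} → run A
t=27: ready={A,C,E} → run A
t=28: ready={A,C,E} → run A
t=29: ready={A,C,E} → run A
t=30: ready={C,E} → run C
t=31: ready={C,E} → run C
t=32: ready={C,E} → run C
t=33: ready={C,E} → run C
t=34: ready={C,E} → run C
t=35: ready={C,E} → run C
t=36: ready={E} → run E
t=37: ready={E} → run E
t=38: ready={E} → run E
t=39: ready={E} → run E
t=40: ready={E} → run E
t=41: ready={E} → run E
t=42: (idle)
t=43: (idle)
t=44: (idle)
t=45: (idle)
t=46: (idle)

running at tick 14 = G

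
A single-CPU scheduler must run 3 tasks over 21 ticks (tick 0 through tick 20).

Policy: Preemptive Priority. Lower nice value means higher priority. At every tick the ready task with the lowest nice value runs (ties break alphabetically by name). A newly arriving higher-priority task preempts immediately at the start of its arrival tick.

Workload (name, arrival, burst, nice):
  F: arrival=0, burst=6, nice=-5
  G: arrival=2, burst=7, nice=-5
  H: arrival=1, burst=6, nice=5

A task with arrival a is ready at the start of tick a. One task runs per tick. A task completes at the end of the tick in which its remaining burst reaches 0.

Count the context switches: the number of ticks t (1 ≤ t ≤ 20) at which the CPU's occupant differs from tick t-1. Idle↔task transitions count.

context switches = 3

t=0: ready={F} → run F
t=1: ready={F,H} → run F
t=2: ready={F,G,H} → run F
t=3: ready={F,G,H} → run F
t=4: ready={F,G,H} → run F
t=5: ready={F,G,H} → run F
t=6: ready={G,H} → run G
t=7: ready={G,H} → run G
t=8: ready={G,H} → run G
t=9: ready={G,H} → run G
t=10: ready={G,H} → run G
t=11: ready={G,H} → run G
t=12: ready={G,H} → run G
t=13: ready={H} → run H
t=14: ready={H} → run H
t=15: ready={H} → run H
t=16: ready={H} → run H
t=17: ready={H} → run H
t=18: ready={H} → run H
t=19: (idle)
t=20: (idle)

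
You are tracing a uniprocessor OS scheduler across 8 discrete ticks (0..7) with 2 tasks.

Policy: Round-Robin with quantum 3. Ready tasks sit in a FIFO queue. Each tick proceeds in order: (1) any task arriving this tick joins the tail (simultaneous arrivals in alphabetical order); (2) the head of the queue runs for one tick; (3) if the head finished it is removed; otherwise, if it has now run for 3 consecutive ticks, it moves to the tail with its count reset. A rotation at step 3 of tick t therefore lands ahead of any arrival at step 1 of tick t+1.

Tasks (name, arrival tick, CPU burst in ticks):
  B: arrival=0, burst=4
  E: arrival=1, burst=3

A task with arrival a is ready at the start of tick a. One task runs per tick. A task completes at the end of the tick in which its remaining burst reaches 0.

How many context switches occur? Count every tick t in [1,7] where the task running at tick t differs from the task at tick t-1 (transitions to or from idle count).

context switches = 3

t=0: queue=[B] q_used=0 → run B
t=1: queue=[B,E] q_used=1 → run B
t=2: queue=[B,E] q_used=2 → run B
t=3: queue=[E,B] q_used=0 → run E
t=4: queue=[E,B] q_used=1 → run E
t=5: queue=[E,B] q_used=2 → run E
t=6: queue=[B] q_used=0 → run B
t=7: (idle)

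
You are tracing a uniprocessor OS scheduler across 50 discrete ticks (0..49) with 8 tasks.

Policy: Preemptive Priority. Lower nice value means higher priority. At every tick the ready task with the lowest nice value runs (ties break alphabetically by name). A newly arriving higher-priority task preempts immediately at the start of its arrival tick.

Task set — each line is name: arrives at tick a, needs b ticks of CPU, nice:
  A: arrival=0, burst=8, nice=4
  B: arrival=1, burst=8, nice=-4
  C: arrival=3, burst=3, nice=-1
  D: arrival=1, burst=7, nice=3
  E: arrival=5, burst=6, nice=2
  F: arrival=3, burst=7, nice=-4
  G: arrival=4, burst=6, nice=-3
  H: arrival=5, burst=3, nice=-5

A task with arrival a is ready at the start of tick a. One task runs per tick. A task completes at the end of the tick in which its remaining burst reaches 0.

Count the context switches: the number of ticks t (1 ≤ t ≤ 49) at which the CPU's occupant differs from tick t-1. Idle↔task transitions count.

t=0: ready={A} → run A
t=1: ready={A,B,D} → run B
t=2: ready={A,B,D} → run B
t=3: ready={A,B,C,D,F} → run B
t=4: ready={A,B,C,D,F,G} → run B
t=5: ready={A,B,C,D,E,F,G,H} → run H
t=6: ready={A,B,C,D,E,F,G,H} → run H
t=7: ready={A,B,C,D,E,F,G,H} → run H
t=8: ready={A,B,C,D,E,F,G} → run B
t=9: ready={A,B,C,D,E,F,G} → run B
t=10: ready={A,B,C,D,E,F,G} → run B
t=11: ready={A,B,C,D,E,F,G} → run B
t=12: ready={A,C,D,E,F,G} → run F
t=13: ready={A,C,D,E,F,G} → run F
t=14: ready={A,C,D,E,F,G} → run F
t=15: ready={A,C,D,E,F,G} → run F
t=16: ready={A,C,D,E,F,G} → run F
t=17: ready={A,C,D,E,F,G} → run F
t=18: ready={A,C,D,E,F,G} → run F
t=19: ready={A,C,D,E,G} → run G
t=20: ready={A,C,D,E,G} → run G
t=21: ready={A,C,D,E,G} → run G
t=22: ready={A,C,D,E,G} → run G
t=23: ready={A,C,D,E,G} → run G
t=24: ready={A,C,D,E,G} → run G
t=25: ready={A,C,D,E} → run C
t=26: ready={A,C,D,E} → run C
t=27: ready={A,C,D,E} → run C
t=28: ready={A,D,E} → run E
t=29: ready={A,D,E} → run E
t=30: ready={A,D,E} → run E
t=31: ready={A,D,E} → run E
t=32: ready={A,D,E} → run E
t=33: ready={A,D,E} → run E
t=34: ready={A,D} → run D
t=35: ready={A,D} → run D
t=36: ready={A,D} → run D
t=37: ready={A,D} → run D
t=38: ready={A,D} → run D
t=39: ready={A,D} → run D
t=40: ready={A,D} → run D
t=41: ready={A} → run A
t=42: ready={A} → run A
t=43: ready={A} → run A
t=44: ready={A} → run A
t=45: ready={A} → run A
t=46: ready={A} → run A
t=47: ready={A} → run A
t=48: (idle)
t=49: (idle)

context switches = 10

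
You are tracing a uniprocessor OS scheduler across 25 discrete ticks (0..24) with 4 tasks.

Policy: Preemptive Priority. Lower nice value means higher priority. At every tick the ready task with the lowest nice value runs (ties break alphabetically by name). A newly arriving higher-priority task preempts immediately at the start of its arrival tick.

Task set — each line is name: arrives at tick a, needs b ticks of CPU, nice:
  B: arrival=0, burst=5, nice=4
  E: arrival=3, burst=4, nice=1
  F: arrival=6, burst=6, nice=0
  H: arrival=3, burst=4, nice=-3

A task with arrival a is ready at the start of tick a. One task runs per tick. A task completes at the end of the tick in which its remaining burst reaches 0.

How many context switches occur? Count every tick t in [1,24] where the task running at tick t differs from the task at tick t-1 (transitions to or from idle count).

t=0: ready={B} → run B
t=1: ready={B} → run B
t=2: ready={B} → run B
t=3: ready={B,E,H} → run H
t=4: ready={B,E,H} → run H
t=5: ready={B,E,H} → run H
t=6: ready={B,E,F,H} → run H
t=7: ready={B,E,F} → run F
t=8: ready={B,E,F} → run F
t=9: ready={B,E,F} → run F
t=10: ready={B,E,F} → run F
t=11: ready={B,E,F} → run F
t=12: ready={B,E,F} → run F
t=13: ready={B,E} → run E
t=14: ready={B,E} → run E
t=15: ready={B,E} → run E
t=16: ready={B,E} → run E
t=17: ready={B} → run B
t=18: ready={B} → run B
t=19: (idle)
t=20: (idle)
t=21: (idle)
t=22: (idle)
t=23: (idle)
t=24: (idle)

context switches = 5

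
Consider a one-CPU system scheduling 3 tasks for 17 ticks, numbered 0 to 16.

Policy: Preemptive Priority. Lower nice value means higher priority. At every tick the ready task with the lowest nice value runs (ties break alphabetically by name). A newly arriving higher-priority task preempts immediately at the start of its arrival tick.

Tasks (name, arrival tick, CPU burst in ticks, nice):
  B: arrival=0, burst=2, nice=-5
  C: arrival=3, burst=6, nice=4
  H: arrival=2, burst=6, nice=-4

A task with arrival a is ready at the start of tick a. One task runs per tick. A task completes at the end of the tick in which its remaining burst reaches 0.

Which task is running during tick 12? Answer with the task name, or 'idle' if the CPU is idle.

t=0: ready={B} → run B
t=1: ready={B} → run B
t=2: ready={H} → run H
t=3: ready={C,H} → run H
t=4: ready={C,H} → run H
t=5: ready={C,H} → run H
t=6: ready={C,H} → run H
t=7: ready={C,H} → run H
t=8: ready={C} → run C
t=9: ready={C} → run C
t=10: ready={C} → run C
t=11: ready={C} → run C
t=12: ready={C} → run C
t=13: ready={C} → run C
t=14: (idle)
t=15: (idle)
t=16: (idle)

running at tick 12 = C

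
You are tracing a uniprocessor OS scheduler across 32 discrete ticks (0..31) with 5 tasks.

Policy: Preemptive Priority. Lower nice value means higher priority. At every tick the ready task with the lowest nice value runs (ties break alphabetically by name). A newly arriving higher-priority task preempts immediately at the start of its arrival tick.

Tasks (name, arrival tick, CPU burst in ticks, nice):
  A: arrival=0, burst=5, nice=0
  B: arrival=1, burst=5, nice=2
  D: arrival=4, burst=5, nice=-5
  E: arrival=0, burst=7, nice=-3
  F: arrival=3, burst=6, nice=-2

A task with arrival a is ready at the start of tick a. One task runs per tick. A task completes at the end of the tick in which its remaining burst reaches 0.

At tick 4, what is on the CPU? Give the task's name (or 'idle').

t=0: ready={A,E} → run E
t=1: ready={A,B,E} → run E
t=2: ready={A,B,E} → run E
t=3: ready={A,B,E,F} → run E
t=4: ready={A,B,D,E,F} → run D
t=5: ready={A,B,D,E,F} → run D
t=6: ready={A,B,D,E,F} → run D
t=7: ready={A,B,D,E,F} → run D
t=8: ready={A,B,D,E,F} → run D
t=9: ready={A,B,E,F} → run E
t=10: ready={A,B,E,F} → run E
t=11: ready={A,B,E,F} → run E
t=12: ready={A,B,F} → run F
t=13: ready={A,B,F} → run F
t=14: ready={A,B,F} → run F
t=15: ready={A,B,F} → run F
t=16: ready={A,B,F} → run F
t=17: ready={A,B,F} → run F
t=18: ready={A,B} → run A
t=19: ready={A,B} → run A
t=20: ready={A,B} → run A
t=21: ready={A,B} → run A
t=22: ready={A,B} → run A
t=23: ready={B} → run B
t=24: ready={B} → run B
t=25: ready={B} → run B
t=26: ready={B} → run B
t=27: ready={B} → run B
t=28: (idle)
t=29: (idle)
t=30: (idle)
t=31: (idle)

running at tick 4 = D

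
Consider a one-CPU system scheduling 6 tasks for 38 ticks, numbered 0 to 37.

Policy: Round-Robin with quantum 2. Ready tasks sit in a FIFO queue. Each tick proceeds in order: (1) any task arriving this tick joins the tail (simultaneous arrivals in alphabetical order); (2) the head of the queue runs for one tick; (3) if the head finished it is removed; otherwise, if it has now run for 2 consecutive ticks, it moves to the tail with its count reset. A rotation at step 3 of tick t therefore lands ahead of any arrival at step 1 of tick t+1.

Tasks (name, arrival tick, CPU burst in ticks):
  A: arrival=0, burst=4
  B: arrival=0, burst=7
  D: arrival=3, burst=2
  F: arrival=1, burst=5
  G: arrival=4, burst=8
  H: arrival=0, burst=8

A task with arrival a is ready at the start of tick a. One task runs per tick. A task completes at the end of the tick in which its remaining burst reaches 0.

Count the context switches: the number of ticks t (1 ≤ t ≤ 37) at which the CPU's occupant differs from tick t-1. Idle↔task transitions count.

context switches = 18

t=0: queue=[A,B,H] q_used=0 → run A
t=1: queue=[A,B,H,F] q_used=1 → run A
t=2: queue=[B,H,F,A] q_used=0 → run B
t=3: queue=[B,H,F,A,D] q_used=1 → run B
t=4: queue=[H,F,A,D,B,G] q_used=0 → run H
t=5: queue=[H,F,A,D,B,G] q_used=1 → run H
t=6: queue=[F,A,D,B,G,H] q_used=0 → run F
t=7: queue=[F,A,D,B,G,H] q_used=1 → run F
t=8: queue=[A,D,B,G,H,F] q_used=0 → run A
t=9: queue=[A,D,B,G,H,F] q_used=1 → run A
t=10: queue=[D,B,G,H,F] q_used=0 → run D
t=11: queue=[D,B,G,H,F] q_used=1 → run D
t=12: queue=[B,G,H,F] q_used=0 → run B
t=13: queue=[B,G,H,F] q_used=1 → run B
t=14: queue=[G,H,F,B] q_used=0 → run G
t=15: queue=[G,H,F,B] q_used=1 → run G
t=16: queue=[H,F,B,G] q_used=0 → run H
t=17: queue=[H,F,B,G] q_used=1 → run H
t=18: queue=[F,B,G,H] q_used=0 → run F
t=19: queue=[F,B,G,H] q_used=1 → run F
t=20: queue=[B,G,H,F] q_used=0 → run B
t=21: queue=[B,G,H,F] q_used=1 → run B
t=22: queue=[G,H,F,B] q_used=0 → run G
t=23: queue=[G,H,F,B] q_used=1 → run G
t=24: queue=[H,F,B,G] q_used=0 → run H
t=25: queue=[H,F,B,G] q_used=1 → run H
t=26: queue=[F,B,G,H] q_used=0 → run F
t=27: queue=[B,G,H] q_used=0 → run B
t=28: queue=[G,H] q_used=0 → run G
t=29: queue=[G,H] q_used=1 → run G
t=30: queue=[H,G] q_used=0 → run H
t=31: queue=[H,G] q_used=1 → run H
t=32: queue=[G] q_used=0 → run G
t=33: queue=[G] q_used=1 → run G
t=34: (idle)
t=35: (idle)
t=36: (idle)
t=37: (idle)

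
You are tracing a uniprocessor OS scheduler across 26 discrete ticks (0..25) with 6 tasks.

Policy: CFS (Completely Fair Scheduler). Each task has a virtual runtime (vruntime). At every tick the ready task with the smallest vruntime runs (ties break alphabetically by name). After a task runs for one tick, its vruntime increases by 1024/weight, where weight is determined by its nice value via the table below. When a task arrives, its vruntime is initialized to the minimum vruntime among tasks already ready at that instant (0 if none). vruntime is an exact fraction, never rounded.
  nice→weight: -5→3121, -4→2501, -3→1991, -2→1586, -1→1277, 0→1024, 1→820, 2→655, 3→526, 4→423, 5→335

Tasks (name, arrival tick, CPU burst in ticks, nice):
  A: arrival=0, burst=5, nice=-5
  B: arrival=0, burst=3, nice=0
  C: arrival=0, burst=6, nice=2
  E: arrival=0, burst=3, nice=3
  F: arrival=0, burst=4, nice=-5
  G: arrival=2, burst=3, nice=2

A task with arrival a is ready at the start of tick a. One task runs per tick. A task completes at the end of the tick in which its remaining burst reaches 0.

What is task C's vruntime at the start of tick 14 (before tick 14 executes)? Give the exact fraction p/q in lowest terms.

t=0: vr[A=0 B=0 C=0 E=0 F=0] → run A
t=1: vr[A=1024/3121 B=0 C=0 E=0 F=0] → run B
t=2: vr[A=1024/3121 B=1 C=0 E=0 F=0 G=0] → run C
t=3: vr[A=1024/3121 B=1 C=1024/655 E=0 F=0 G=0] → run E
t=4: vr[A=1024/3121 B=1 C=1024/655 E=512/263 F=0 G=0] → run F
t=5: vr[A=1024/3121 B=1 C=1024/655 E=512/263 F=1024/3121 G=0] → run G
t=6: vr[A=1024/3121 B=1 C=1024/655 E=512/263 F=1024/3121 G=1024/655] → run A
t=7: vr[A=2048/3121 B=1 C=1024/655 E=512/263 F=1024/3121 G=1024/655] → run F
t=8: vr[A=2048/3121 B=1 C=1024/655 E=512/263 F=2048/3121 G=1024/655] → run A
t=9: vr[A=3072/3121 B=1 C=1024/655 E=512/263 F=2048/3121 G=1024/655] → run F
t=10: vr[A=3072/3121 B=1 C=1024/655 E=512/263 F=3072/3121 G=1024/655] → run A
t=11: vr[A=4096/3121 B=1 C=1024/655 E=512/263 F=3072/3121 G=1024/655] → run F
t=12: vr[A=4096/3121 B=1 C=1024/655 E=512/263 G=1024/655] → run B
t=13: vr[A=4096/3121 B=2 C=1024/655 E=512/263 G=1024/655] → run A
t=14: vr[B=2 C=1024/655 E=512/263 G=1024/655] → run C
t=15: vr[B=2 C=2048/655 E=512/263 G=1024/655] → run G
t=16: vr[B=2 C=2048/655 E=512/263 G=2048/655] → run E
t=17: vr[B=2 C=2048/655 E=1024/263 G=2048/655] → run B
t=18: vr[C=2048/655 E=1024/263 G=2048/655] → run C
t=19: vr[C=3072/655 E=1024/263 G=2048/655] → run G
t=20: vr[C=3072/655 E=1024/263] → run E
t=21: vr[C=3072/655] → run C
t=22: vr[C=4096/655] → run C
t=23: vr[C=1024/131] → run C
t=24: (idle)
t=25: (idle)

vruntime(C, start of tick 14) = 1024/655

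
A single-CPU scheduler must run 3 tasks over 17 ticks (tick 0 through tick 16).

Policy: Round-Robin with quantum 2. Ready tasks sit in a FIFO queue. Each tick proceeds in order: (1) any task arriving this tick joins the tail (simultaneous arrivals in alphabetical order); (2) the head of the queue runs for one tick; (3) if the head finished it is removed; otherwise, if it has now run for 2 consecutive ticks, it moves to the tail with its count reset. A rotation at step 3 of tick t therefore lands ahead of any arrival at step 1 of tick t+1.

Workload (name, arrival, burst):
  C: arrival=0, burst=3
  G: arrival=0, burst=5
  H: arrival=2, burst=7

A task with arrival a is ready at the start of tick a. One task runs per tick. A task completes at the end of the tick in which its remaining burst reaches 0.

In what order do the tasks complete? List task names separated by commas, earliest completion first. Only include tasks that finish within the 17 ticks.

t=0: queue=[C,G] q_used=0 → run C
t=1: queue=[C,G] q_used=1 → run C
t=2: queue=[G,C,H] q_used=0 → run G
t=3: queue=[G,C,H] q_used=1 → run G
t=4: queue=[C,H,G] q_used=0 → run C
t=5: queue=[H,G] q_used=0 → run H
t=6: queue=[H,G] q_used=1 → run H
t=7: queue=[G,H] q_used=0 → run G
t=8: queue=[G,H] q_used=1 → run G
t=9: queue=[H,G] q_used=0 → run H
t=10: queue=[H,G] q_used=1 → run H
t=11: queue=[G,H] q_used=0 → run G
t=12: queue=[H] q_used=0 → run H
t=13: queue=[H] q_used=1 → run H
t=14: queue=[H] q_used=0 → run H
t=15: (idle)
t=16: (idle)

completion order = C, G, H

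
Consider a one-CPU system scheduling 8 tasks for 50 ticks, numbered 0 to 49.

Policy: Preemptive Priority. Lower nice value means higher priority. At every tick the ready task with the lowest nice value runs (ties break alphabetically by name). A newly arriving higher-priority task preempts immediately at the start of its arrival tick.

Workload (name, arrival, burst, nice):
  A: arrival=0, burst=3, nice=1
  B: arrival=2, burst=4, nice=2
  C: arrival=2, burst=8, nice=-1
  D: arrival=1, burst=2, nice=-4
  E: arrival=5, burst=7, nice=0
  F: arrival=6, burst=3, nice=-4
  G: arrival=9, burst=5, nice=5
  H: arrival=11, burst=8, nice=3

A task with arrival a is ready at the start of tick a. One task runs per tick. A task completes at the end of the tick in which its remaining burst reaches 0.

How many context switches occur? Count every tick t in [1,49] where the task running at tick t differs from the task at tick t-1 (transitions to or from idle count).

t=0: ready={A} → run A
t=1: ready={A,D} → run D
t=2: ready={A,B,C,D} → run D
t=3: ready={A,B,C} → run C
t=4: ready={A,B,C} → run C
t=5: ready={A,B,C,E} → run C
t=6: ready={A,B,C,E,F} → run F
t=7: ready={A,B,C,E,F} → run F
t=8: ready={A,B,C,E,F} → run F
t=9: ready={A,B,C,E,G} → run C
t=10: ready={A,B,C,E,G} → run C
t=11: ready={A,B,C,E,G,H} → run C
t=12: ready={A,B,C,E,G,H} → run C
t=13: ready={A,B,C,E,G,H} → run C
t=14: ready={A,B,E,G,H} → run E
t=15: ready={A,B,E,G,H} → run E
t=16: ready={A,B,E,G,H} → run E
t=17: ready={A,B,E,G,H} → run E
t=18: ready={A,B,E,G,H} → run E
t=19: ready={A,B,E,G,H} → run E
t=20: ready={A,B,E,G,H} → run E
t=21: ready={A,B,G,H} → run A
t=22: ready={A,B,G,H} → run A
t=23: ready={B,G,H} → run B
t=24: ready={B,G,H} → run B
t=25: ready={B,G,H} → run B
t=26: ready={B,G,H} → run B
t=27: ready={G,H} → run H
t=28: ready={G,H} → run H
t=29: ready={G,H} → run H
t=30: ready={G,H} → run H
t=31: ready={G,H} → run H
t=32: ready={G,H} → run H
t=33: ready={G,H} → run H
t=34: ready={G,H} → run H
t=35: ready={G} → run G
t=36: ready={G} → run G
t=37: ready={G} → run G
t=38: ready={G} → run G
t=39: ready={G} → run G
t=40: (idle)
t=41: (idle)
t=42: (idle)
t=43: (idle)
t=44: (idle)
t=45: (idle)
t=46: (idle)
t=47: (idle)
t=48: (idle)
t=49: (idle)

context switches = 10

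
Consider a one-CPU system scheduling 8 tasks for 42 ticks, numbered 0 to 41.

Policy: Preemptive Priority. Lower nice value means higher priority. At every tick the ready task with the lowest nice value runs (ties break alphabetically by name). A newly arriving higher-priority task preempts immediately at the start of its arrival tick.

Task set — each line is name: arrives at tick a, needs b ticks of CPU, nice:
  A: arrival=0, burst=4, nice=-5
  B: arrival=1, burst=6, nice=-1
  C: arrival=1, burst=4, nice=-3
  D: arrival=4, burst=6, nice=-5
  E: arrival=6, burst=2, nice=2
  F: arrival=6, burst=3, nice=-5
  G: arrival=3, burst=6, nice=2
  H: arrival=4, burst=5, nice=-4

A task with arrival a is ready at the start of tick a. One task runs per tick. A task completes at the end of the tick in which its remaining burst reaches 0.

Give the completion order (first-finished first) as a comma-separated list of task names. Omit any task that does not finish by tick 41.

completion order = A, D, F, H, C, B, E, G

t=0: ready={A} → run A
t=1: ready={A,B,C} → run A
t=2: ready={A,B,C} → run A
t=3: ready={A,B,C,G} → run A
t=4: ready={B,C,D,G,H} → run D
t=5: ready={B,C,D,G,H} → run D
t=6: ready={B,C,D,E,F,G,H} → run D
t=7: ready={B,C,D,E,F,G,H} → run D
t=8: ready={B,C,D,E,F,G,H} → run D
t=9: ready={B,C,D,E,F,G,H} → run D
t=10: ready={B,C,E,F,G,H} → run F
t=11: ready={B,C,E,F,G,H} → run F
t=12: ready={B,C,E,F,G,H} → run F
t=13: ready={B,C,E,G,H} → run H
t=14: ready={B,C,E,G,H} → run H
t=15: ready={B,C,E,G,H} → run H
t=16: ready={B,C,E,G,H} → run H
t=17: ready={B,C,E,G,H} → run H
t=18: ready={B,C,E,G} → run C
t=19: ready={B,C,E,G} → run C
t=20: ready={B,C,E,G} → run C
t=21: ready={B,C,E,G} → run C
t=22: ready={B,E,G} → run B
t=23: ready={B,E,G} → run B
t=24: ready={B,E,G} → run B
t=25: ready={B,E,G} → run B
t=26: ready={B,E,G} → run B
t=27: ready={B,E,G} → run B
t=28: ready={E,G} → run E
t=29: ready={E,G} → run E
t=30: ready={G} → run G
t=31: ready={G} → run G
t=32: ready={G} → run G
t=33: ready={G} → run G
t=34: ready={G} → run G
t=35: ready={G} → run G
t=36: (idle)
t=37: (idle)
t=38: (idle)
t=39: (idle)
t=40: (idle)
t=41: (idle)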